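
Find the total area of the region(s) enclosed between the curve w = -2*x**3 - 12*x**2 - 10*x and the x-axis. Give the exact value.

The curve meets the x-axis where -2*x**3 - 12*x**2 - 10*x = 0, i.e. -2*x*(x + 1)*(x + 5) = 0, at x = -5, -1, 0.
On [-5, -1] the curve lies below the axis; ∫[-5,-1] (-2*x**3 - 12*x**2 - 10*x) dx = -64, giving area 64.
On [-1, 0] the curve lies above the axis; ∫[-1,0] (-2*x**3 - 12*x**2 - 10*x) dx = 3/2, giving area 3/2.
Total area = 64 + 3/2 = 131/2.

131/2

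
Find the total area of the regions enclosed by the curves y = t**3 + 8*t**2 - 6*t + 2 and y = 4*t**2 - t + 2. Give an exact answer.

Set the curves equal: t**3 + 8*t**2 - 6*t + 2 = 4*t**2 - t + 2, so t**3 + 4*t**2 - 5*t = 0, which factors as t*(t - 1)*(t + 5) = 0. The curves meet at t = -5, 0, 1.
On [-5, 0], y = t**3 + 8*t**2 - 6*t + 2 is on top; that piece has area ∫[-5,0] (t**3 + 4*t**2 - 5*t) dt = 875/12.
On [0, 1], y = 4*t**2 - t + 2 is on top; that piece has area ∫[0,1] (-(t**3 + 4*t**2 - 5*t)) dt = 11/12.
Total enclosed area = 875/12 + 11/12 = 443/6.

443/6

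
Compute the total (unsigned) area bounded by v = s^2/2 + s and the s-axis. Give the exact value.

2/3

The curve meets the s-axis where s^2/2 + s = 0, i.e. s*(s + 2)/2 = 0, at s = -2, 0.
On [-2, 0] the curve lies below the axis; ∫[-2,0] (s^2/2 + s) ds = -2/3, giving area 2/3.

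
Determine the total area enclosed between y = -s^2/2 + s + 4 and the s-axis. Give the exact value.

18

The curve meets the s-axis where -s^2/2 + s + 4 = 0, i.e. -(s - 4)*(s + 2)/2 = 0, at s = -2, 4.
On [-2, 4] the curve lies above the axis; ∫[-2,4] (-s^2/2 + s + 4) ds = 18, giving area 18.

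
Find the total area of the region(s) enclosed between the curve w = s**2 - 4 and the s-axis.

The curve meets the s-axis where s**2 - 4 = 0, i.e. (s - 2)*(s + 2) = 0, at s = -2, 2.
On [-2, 2] the curve lies below the axis; ∫[-2,2] (s**2 - 4) ds = -32/3, giving area 32/3.

32/3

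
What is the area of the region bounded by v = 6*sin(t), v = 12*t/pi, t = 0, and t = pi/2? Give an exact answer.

On [0, pi/2], (6*sin(t)) - (12*t/pi) = -12*t/pi + 6*sin(t) is ≥ 0 throughout, so the area is a single integral of |-12*t/pi + 6*sin(t)|.
∫[0,pi/2] (-12*t/pi + 6*sin(t)) dt = 6 - 3*pi/2.

6 - 3*pi/2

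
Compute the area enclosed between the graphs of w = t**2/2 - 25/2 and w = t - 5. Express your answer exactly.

128/3

Set the curves equal: t**2/2 - 25/2 = t - 5, so t**2/2 - t - 15/2 = 0, which factors as (t - 5)*(t + 3)/2 = 0. The curves meet at t = -3, 5.
On [-3, 5], w = t - 5 is on top; that piece has area ∫[-3,5] (-(t**2/2 - t - 15/2)) dt = 128/3.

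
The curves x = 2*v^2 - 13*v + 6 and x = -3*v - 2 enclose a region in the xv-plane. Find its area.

Both boundary curves give x as a function of v, so integrate with respect to v. Setting them equal: 2*v^2 - 10*v + 8 = 0, i.e. 2*(v - 4)*(v - 1) = 0, so they meet at v = 1, 4.
For v in [1, 4], x = 2*v^2 - 13*v + 6 is on the left; area = ∫[1,4] (-(2*v^2 - 10*v + 8)) dv = 9.

9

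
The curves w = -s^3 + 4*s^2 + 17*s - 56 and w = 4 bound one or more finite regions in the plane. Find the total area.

3901/12

Set the curves equal: -s^3 + 4*s^2 + 17*s - 56 = 4, so -s^3 + 4*s^2 + 17*s - 60 = 0, which factors as -(s - 5)*(s - 3)*(s + 4) = 0. The curves meet at s = -4, 3, 5.
On [-4, 3], w = 4 is on top; that piece has area ∫[-4,3] (-(-s^3 + 4*s^2 + 17*s - 60)) ds = 3773/12.
On [3, 5], w = -s^3 + 4*s^2 + 17*s - 56 is on top; that piece has area ∫[3,5] (-s^3 + 4*s^2 + 17*s - 60) ds = 32/3.
Total enclosed area = 3773/12 + 32/3 = 3901/12.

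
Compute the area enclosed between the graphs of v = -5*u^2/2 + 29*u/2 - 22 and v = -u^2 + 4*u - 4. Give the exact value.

1/4

Set the curves equal: -5*u^2/2 + 29*u/2 - 22 = -u^2 + 4*u - 4, so -3*u^2/2 + 21*u/2 - 18 = 0, which factors as -3*(u - 4)*(u - 3)/2 = 0. The curves meet at u = 3, 4.
On [3, 4], v = -5*u^2/2 + 29*u/2 - 22 is on top; that piece has area ∫[3,4] (-3*u^2/2 + 21*u/2 - 18) du = 1/4.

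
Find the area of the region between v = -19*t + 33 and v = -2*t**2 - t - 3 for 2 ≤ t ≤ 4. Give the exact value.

6

The difference (-19*t + 33) - (-2*t**2 - t - 3) = 2*t**2 - 18*t + 36 changes sign at t = 3 inside [2, 4], so split the integral there.
∫[2,3] (2*t**2 - 18*t + 36) dt = 11/3.
∫[3,4] (2*t**2 - 18*t + 36) dt = -7/3; the area of that piece is 7/3.
Total area = 11/3 + 7/3 = 6.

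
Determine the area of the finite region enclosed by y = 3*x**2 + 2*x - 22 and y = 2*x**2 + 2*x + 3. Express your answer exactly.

500/3

Set the curves equal: 3*x**2 + 2*x - 22 = 2*x**2 + 2*x + 3, so x**2 - 25 = 0, which factors as (x - 5)*(x + 5) = 0. The curves meet at x = -5, 5.
On [-5, 5], y = 2*x**2 + 2*x + 3 is on top; that piece has area ∫[-5,5] (-(x**2 - 25)) dx = 500/3.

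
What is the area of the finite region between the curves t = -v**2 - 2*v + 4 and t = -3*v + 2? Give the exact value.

Both boundary curves give t as a function of v, so integrate with respect to v. Setting them equal: -v**2 + v + 2 = 0, i.e. -(v - 2)*(v + 1) = 0, so they meet at v = -1, 2.
For v in [-1, 2], t = -v**2 - 2*v + 4 is on the right; area = ∫[-1,2] (-v**2 + v + 2) dv = 9/2.

9/2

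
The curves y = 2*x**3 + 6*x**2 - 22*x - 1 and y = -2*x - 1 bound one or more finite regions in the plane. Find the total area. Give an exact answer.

Set the curves equal: 2*x**3 + 6*x**2 - 22*x - 1 = -2*x - 1, so 2*x**3 + 6*x**2 - 20*x = 0, which factors as 2*x*(x - 2)*(x + 5) = 0. The curves meet at x = -5, 0, 2.
On [-5, 0], y = 2*x**3 + 6*x**2 - 22*x - 1 is on top; that piece has area ∫[-5,0] (2*x**3 + 6*x**2 - 20*x) dx = 375/2.
On [0, 2], y = -2*x - 1 is on top; that piece has area ∫[0,2] (-(2*x**3 + 6*x**2 - 20*x)) dx = 16.
Total enclosed area = 375/2 + 16 = 407/2.

407/2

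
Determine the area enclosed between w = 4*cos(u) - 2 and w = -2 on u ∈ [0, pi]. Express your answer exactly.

The difference (4*cos(u) - 2) - (-2) = 4*cos(u) changes sign at u = pi/2 inside [0, pi], so split the integral there.
∫[0,pi/2] (4*cos(u)) du = 4.
∫[pi/2,pi] (4*cos(u)) du = -4; the area of that piece is 4.
Total area = 4 + 4 = 8.

8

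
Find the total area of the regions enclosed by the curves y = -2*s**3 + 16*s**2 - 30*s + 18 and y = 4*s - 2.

Set the curves equal: -2*s**3 + 16*s**2 - 30*s + 18 = 4*s - 2, so -2*s**3 + 16*s**2 - 34*s + 20 = 0, which factors as -2*(s - 5)*(s - 2)*(s - 1) = 0. The curves meet at s = 1, 2, 5.
On [1, 2], y = 4*s - 2 is on top; that piece has area ∫[1,2] (-(-2*s**3 + 16*s**2 - 34*s + 20)) ds = 7/6.
On [2, 5], y = -2*s**3 + 16*s**2 - 30*s + 18 is on top; that piece has area ∫[2,5] (-2*s**3 + 16*s**2 - 34*s + 20) ds = 45/2.
Total enclosed area = 7/6 + 45/2 = 71/3.

71/3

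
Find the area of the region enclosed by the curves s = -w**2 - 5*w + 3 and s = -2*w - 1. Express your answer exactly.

Both boundary curves give s as a function of w, so integrate with respect to w. Setting them equal: -w**2 - 3*w + 4 = 0, i.e. -(w - 1)*(w + 4) = 0, so they meet at w = -4, 1.
For w in [-4, 1], s = -w**2 - 5*w + 3 is on the right; area = ∫[-4,1] (-w**2 - 3*w + 4) dw = 125/6.

125/6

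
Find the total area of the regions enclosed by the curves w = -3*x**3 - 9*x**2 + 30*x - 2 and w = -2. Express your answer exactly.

1221/4

Set the curves equal: -3*x**3 - 9*x**2 + 30*x - 2 = -2, so -3*x**3 - 9*x**2 + 30*x = 0, which factors as -3*x*(x - 2)*(x + 5) = 0. The curves meet at x = -5, 0, 2.
On [-5, 0], w = -2 is on top; that piece has area ∫[-5,0] (-(-3*x**3 - 9*x**2 + 30*x)) dx = 1125/4.
On [0, 2], w = -3*x**3 - 9*x**2 + 30*x - 2 is on top; that piece has area ∫[0,2] (-3*x**3 - 9*x**2 + 30*x) dx = 24.
Total enclosed area = 1125/4 + 24 = 1221/4.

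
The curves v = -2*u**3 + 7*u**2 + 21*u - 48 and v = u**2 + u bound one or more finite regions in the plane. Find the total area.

407/2

Set the curves equal: -2*u**3 + 7*u**2 + 21*u - 48 = u**2 + u, so -2*u**3 + 6*u**2 + 20*u - 48 = 0, which factors as -2*(u - 4)*(u - 2)*(u + 3) = 0. The curves meet at u = -3, 2, 4.
On [-3, 2], v = u**2 + u is on top; that piece has area ∫[-3,2] (-(-2*u**3 + 6*u**2 + 20*u - 48)) du = 375/2.
On [2, 4], v = -2*u**3 + 7*u**2 + 21*u - 48 is on top; that piece has area ∫[2,4] (-2*u**3 + 6*u**2 + 20*u - 48) du = 16.
Total enclosed area = 375/2 + 16 = 407/2.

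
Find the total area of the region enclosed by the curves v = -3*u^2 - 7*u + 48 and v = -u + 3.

Set the curves equal: -3*u^2 - 7*u + 48 = -u + 3, so -3*u^2 - 6*u + 45 = 0, which factors as -3*(u - 3)*(u + 5) = 0. The curves meet at u = -5, 3.
On [-5, 3], v = -3*u^2 - 7*u + 48 is on top; that piece has area ∫[-5,3] (-3*u^2 - 6*u + 45) du = 256.

256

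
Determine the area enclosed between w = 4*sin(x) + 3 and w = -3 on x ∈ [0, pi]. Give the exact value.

8 + 6*pi

On [0, pi], (4*sin(x) + 3) - (-3) = 4*sin(x) + 6 is ≥ 0 throughout, so the area is a single integral of |4*sin(x) + 6|.
∫[0,pi] (4*sin(x) + 6) dx = 8 + 6*pi.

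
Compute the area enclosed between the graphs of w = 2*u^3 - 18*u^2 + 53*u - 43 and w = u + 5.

Set the curves equal: 2*u^3 - 18*u^2 + 53*u - 43 = u + 5, so 2*u^3 - 18*u^2 + 52*u - 48 = 0, which factors as 2*(u - 4)*(u - 3)*(u - 2) = 0. The curves meet at u = 2, 3, 4.
On [2, 3], w = 2*u^3 - 18*u^2 + 53*u - 43 is on top; that piece has area ∫[2,3] (2*u^3 - 18*u^2 + 52*u - 48) du = 1/2.
On [3, 4], w = u + 5 is on top; that piece has area ∫[3,4] (-(2*u^3 - 18*u^2 + 52*u - 48)) du = 1/2.
Total enclosed area = 1/2 + 1/2 = 1.

1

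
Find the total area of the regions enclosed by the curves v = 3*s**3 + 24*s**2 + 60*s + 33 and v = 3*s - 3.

37/4

Set the curves equal: 3*s**3 + 24*s**2 + 60*s + 33 = 3*s - 3, so 3*s**3 + 24*s**2 + 57*s + 36 = 0, which factors as 3*(s + 1)*(s + 3)*(s + 4) = 0. The curves meet at s = -4, -3, -1.
On [-4, -3], v = 3*s**3 + 24*s**2 + 60*s + 33 is on top; that piece has area ∫[-4,-3] (3*s**3 + 24*s**2 + 57*s + 36) ds = 5/4.
On [-3, -1], v = 3*s - 3 is on top; that piece has area ∫[-3,-1] (-(3*s**3 + 24*s**2 + 57*s + 36)) ds = 8.
Total enclosed area = 5/4 + 8 = 37/4.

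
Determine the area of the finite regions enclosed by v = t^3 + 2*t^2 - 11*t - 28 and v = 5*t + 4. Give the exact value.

568/3

Set the curves equal: t^3 + 2*t^2 - 11*t - 28 = 5*t + 4, so t^3 + 2*t^2 - 16*t - 32 = 0, which factors as (t - 4)*(t + 2)*(t + 4) = 0. The curves meet at t = -4, -2, 4.
On [-4, -2], v = t^3 + 2*t^2 - 11*t - 28 is on top; that piece has area ∫[-4,-2] (t^3 + 2*t^2 - 16*t - 32) dt = 28/3.
On [-2, 4], v = 5*t + 4 is on top; that piece has area ∫[-2,4] (-(t^3 + 2*t^2 - 16*t - 32)) dt = 180.
Total enclosed area = 28/3 + 180 = 568/3.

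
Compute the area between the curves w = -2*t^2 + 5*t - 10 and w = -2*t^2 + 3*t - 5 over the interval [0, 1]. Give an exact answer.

On [0, 1], (-2*t^2 + 5*t - 10) - (-2*t^2 + 3*t - 5) = 2*t - 5 is ≤ 0 throughout, so the area is a single integral of |2*t - 5|.
∫[0,1] (2*t - 5) dt = -4; the area of that piece is 4.

4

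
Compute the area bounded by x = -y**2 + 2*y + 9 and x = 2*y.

Both boundary curves give x as a function of y, so integrate with respect to y. Setting them equal: -y**2 + 9 = 0, i.e. -(y - 3)*(y + 3) = 0, so they meet at y = -3, 3.
For y in [-3, 3], x = -y**2 + 2*y + 9 is on the right; area = ∫[-3,3] (-y**2 + 9) dy = 36.

36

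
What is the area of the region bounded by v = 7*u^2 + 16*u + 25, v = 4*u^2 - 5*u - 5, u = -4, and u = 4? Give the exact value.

388

The difference (7*u^2 + 16*u + 25) - (4*u^2 - 5*u - 5) = 3*u^2 + 21*u + 30 changes sign at u = -2 inside [-4, 4], so split the integral there.
∫[-4,-2] (3*u^2 + 21*u + 30) du = -10; the area of that piece is 10.
∫[-2,4] (3*u^2 + 21*u + 30) du = 378.
Total area = 10 + 378 = 388.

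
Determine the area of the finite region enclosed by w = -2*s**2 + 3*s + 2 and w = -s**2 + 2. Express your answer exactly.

Set the curves equal: -2*s**2 + 3*s + 2 = -s**2 + 2, so -s**2 + 3*s = 0, which factors as -s*(s - 3) = 0. The curves meet at s = 0, 3.
On [0, 3], w = -2*s**2 + 3*s + 2 is on top; that piece has area ∫[0,3] (-s**2 + 3*s) ds = 9/2.

9/2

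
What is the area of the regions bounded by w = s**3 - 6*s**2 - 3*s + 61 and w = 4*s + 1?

Set the curves equal: s**3 - 6*s**2 - 3*s + 61 = 4*s + 1, so s**3 - 6*s**2 - 7*s + 60 = 0, which factors as (s - 5)*(s - 4)*(s + 3) = 0. The curves meet at s = -3, 4, 5.
On [-3, 4], w = s**3 - 6*s**2 - 3*s + 61 is on top; that piece has area ∫[-3,4] (s**3 - 6*s**2 - 7*s + 60) ds = 1029/4.
On [4, 5], w = 4*s + 1 is on top; that piece has area ∫[4,5] (-(s**3 - 6*s**2 - 7*s + 60)) ds = 5/4.
Total enclosed area = 1029/4 + 5/4 = 517/2.

517/2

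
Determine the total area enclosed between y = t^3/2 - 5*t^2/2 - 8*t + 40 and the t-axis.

5137/24

The curve meets the t-axis where t^3/2 - 5*t^2/2 - 8*t + 40 = 0, i.e. (t - 5)*(t - 4)*(t + 4)/2 = 0, at t = -4, 4, 5.
On [-4, 4] the curve lies above the axis; ∫[-4,4] (t^3/2 - 5*t^2/2 - 8*t + 40) dt = 640/3, giving area 640/3.
On [4, 5] the curve lies below the axis; ∫[4,5] (t^3/2 - 5*t^2/2 - 8*t + 40) dt = -17/24, giving area 17/24.
Total area = 640/3 + 17/24 = 5137/24.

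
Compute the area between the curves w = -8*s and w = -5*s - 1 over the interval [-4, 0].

On [-4, 0], (-8*s) - (-5*s - 1) = -3*s + 1 is ≥ 0 throughout, so the area is a single integral of |-3*s + 1|.
∫[-4,0] (-3*s + 1) ds = 28.

28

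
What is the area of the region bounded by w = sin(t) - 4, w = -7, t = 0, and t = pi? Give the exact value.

On [0, pi], (sin(t) - 4) - (-7) = sin(t) + 3 is ≥ 0 throughout, so the area is a single integral of |sin(t) + 3|.
∫[0,pi] (sin(t) + 3) dt = 2 + 3*pi.

2 + 3*pi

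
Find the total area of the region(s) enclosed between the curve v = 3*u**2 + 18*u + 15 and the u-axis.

32

The curve meets the u-axis where 3*u**2 + 18*u + 15 = 0, i.e. 3*(u + 1)*(u + 5) = 0, at u = -5, -1.
On [-5, -1] the curve lies below the axis; ∫[-5,-1] (3*u**2 + 18*u + 15) du = -32, giving area 32.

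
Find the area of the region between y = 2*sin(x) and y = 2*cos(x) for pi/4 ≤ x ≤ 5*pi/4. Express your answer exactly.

On [pi/4, 5*pi/4], (2*sin(x)) - (2*cos(x)) = 2*sin(x) - 2*cos(x) is ≥ 0 throughout, so the area is a single integral of |2*sin(x) - 2*cos(x)|.
∫[pi/4,5*pi/4] (2*sin(x) - 2*cos(x)) dx = 4*sqrt(2).

4*sqrt(2)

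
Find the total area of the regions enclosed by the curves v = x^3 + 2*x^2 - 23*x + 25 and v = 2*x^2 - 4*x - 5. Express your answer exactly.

Set the curves equal: x^3 + 2*x^2 - 23*x + 25 = 2*x^2 - 4*x - 5, so x^3 - 19*x + 30 = 0, which factors as (x - 3)*(x - 2)*(x + 5) = 0. The curves meet at x = -5, 2, 3.
On [-5, 2], v = x^3 + 2*x^2 - 23*x + 25 is on top; that piece has area ∫[-5,2] (x^3 - 19*x + 30) dx = 1029/4.
On [2, 3], v = 2*x^2 - 4*x - 5 is on top; that piece has area ∫[2,3] (-(x^3 - 19*x + 30)) dx = 5/4.
Total enclosed area = 1029/4 + 5/4 = 517/2.

517/2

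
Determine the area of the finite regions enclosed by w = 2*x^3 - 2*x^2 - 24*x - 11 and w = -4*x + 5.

443/3

Set the curves equal: 2*x^3 - 2*x^2 - 24*x - 11 = -4*x + 5, so 2*x^3 - 2*x^2 - 20*x - 16 = 0, which factors as 2*(x - 4)*(x + 1)*(x + 2) = 0. The curves meet at x = -2, -1, 4.
On [-2, -1], w = 2*x^3 - 2*x^2 - 24*x - 11 is on top; that piece has area ∫[-2,-1] (2*x^3 - 2*x^2 - 20*x - 16) dx = 11/6.
On [-1, 4], w = -4*x + 5 is on top; that piece has area ∫[-1,4] (-(2*x^3 - 2*x^2 - 20*x - 16)) dx = 875/6.
Total enclosed area = 11/6 + 875/6 = 443/3.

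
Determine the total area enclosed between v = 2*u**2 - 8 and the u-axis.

The curve meets the u-axis where 2*u**2 - 8 = 0, i.e. 2*(u - 2)*(u + 2) = 0, at u = -2, 2.
On [-2, 2] the curve lies below the axis; ∫[-2,2] (2*u**2 - 8) du = -64/3, giving area 64/3.

64/3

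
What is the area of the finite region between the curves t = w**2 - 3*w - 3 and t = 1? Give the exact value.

125/6

Both boundary curves give t as a function of w, so integrate with respect to w. Setting them equal: w**2 - 3*w - 4 = 0, i.e. (w - 4)*(w + 1) = 0, so they meet at w = -1, 4.
For w in [-1, 4], t = w**2 - 3*w - 3 is on the left; area = ∫[-1,4] (-(w**2 - 3*w - 4)) dw = 125/6.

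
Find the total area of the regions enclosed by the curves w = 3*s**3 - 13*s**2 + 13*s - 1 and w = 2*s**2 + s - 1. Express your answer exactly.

Set the curves equal: 3*s**3 - 13*s**2 + 13*s - 1 = 2*s**2 + s - 1, so 3*s**3 - 15*s**2 + 12*s = 0, which factors as 3*s*(s - 4)*(s - 1) = 0. The curves meet at s = 0, 1, 4.
On [0, 1], w = 3*s**3 - 13*s**2 + 13*s - 1 is on top; that piece has area ∫[0,1] (3*s**3 - 15*s**2 + 12*s) ds = 7/4.
On [1, 4], w = 2*s**2 + s - 1 is on top; that piece has area ∫[1,4] (-(3*s**3 - 15*s**2 + 12*s)) ds = 135/4.
Total enclosed area = 7/4 + 135/4 = 71/2.

71/2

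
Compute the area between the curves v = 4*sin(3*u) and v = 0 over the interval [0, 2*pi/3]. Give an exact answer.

The difference (4*sin(3*u)) - (0) = 4*sin(3*u) changes sign at u = pi/3 inside [0, 2*pi/3], so split the integral there.
∫[0,pi/3] (4*sin(3*u)) du = 8/3.
∫[pi/3,2*pi/3] (4*sin(3*u)) du = -8/3; the area of that piece is 8/3.
Total area = 8/3 + 8/3 = 16/3.

16/3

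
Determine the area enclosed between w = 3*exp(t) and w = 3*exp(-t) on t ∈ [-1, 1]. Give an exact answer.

-12 + 6*exp(-1) + 6*exp(1)

The difference (3*exp(t)) - (3*exp(-t)) = 3*exp(t) - 3*exp(-t) changes sign at t = 0 inside [-1, 1], so split the integral there.
∫[-1,0] (3*exp(t) - 3*exp(-t)) dt = -3*exp(1) - 3*exp(-1) + 6; the area of that piece is -6 + 3*exp(-1) + 3*exp(1).
∫[0,1] (3*exp(t) - 3*exp(-t)) dt = -6 + 3*exp(-1) + 3*exp(1).
Total area = (-6 + 3*exp(-1) + 3*exp(1)) + (-6 + 3*exp(-1) + 3*exp(1)) = -12 + 6*exp(-1) + 6*exp(1).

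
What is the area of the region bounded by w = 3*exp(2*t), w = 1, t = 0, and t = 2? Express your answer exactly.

-7/2 + 3*exp(4)/2

On [0, 2], (3*exp(2*t)) - (1) = 3*exp(2*t) - 1 is ≥ 0 throughout, so the area is a single integral of |3*exp(2*t) - 1|.
∫[0,2] (3*exp(2*t) - 1) dt = -7/2 + 3*exp(4)/2.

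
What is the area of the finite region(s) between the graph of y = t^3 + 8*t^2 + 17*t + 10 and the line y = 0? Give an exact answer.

71/6

The curve meets the t-axis where t^3 + 8*t^2 + 17*t + 10 = 0, i.e. (t + 1)*(t + 2)*(t + 5) = 0, at t = -5, -2, -1.
On [-5, -2] the curve lies above the axis; ∫[-5,-2] (t^3 + 8*t^2 + 17*t + 10) dt = 45/4, giving area 45/4.
On [-2, -1] the curve lies below the axis; ∫[-2,-1] (t^3 + 8*t^2 + 17*t + 10) dt = -7/12, giving area 7/12.
Total area = 45/4 + 7/12 = 71/6.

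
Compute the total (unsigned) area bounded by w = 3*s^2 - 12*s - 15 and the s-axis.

The curve meets the s-axis where 3*s^2 - 12*s - 15 = 0, i.e. 3*(s - 5)*(s + 1) = 0, at s = -1, 5.
On [-1, 5] the curve lies below the axis; ∫[-1,5] (3*s^2 - 12*s - 15) ds = -108, giving area 108.

108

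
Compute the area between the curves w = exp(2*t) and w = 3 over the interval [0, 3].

-23/2 + 3*log(3) + exp(6)/2

The difference (exp(2*t)) - (3) = exp(2*t) - 3 changes sign at t = log(3)/2 inside [0, 3], so split the integral there.
∫[0,log(3)/2] (exp(2*t) - 3) dt = 1 - 3*log(3)/2; the area of that piece is -1 + 3*log(3)/2.
∫[log(3)/2,3] (exp(2*t) - 3) dt = -21/2 + 3*log(3)/2 + exp(6)/2.
Total area = (-1 + 3*log(3)/2) + (-21/2 + 3*log(3)/2 + exp(6)/2) = -23/2 + 3*log(3) + exp(6)/2.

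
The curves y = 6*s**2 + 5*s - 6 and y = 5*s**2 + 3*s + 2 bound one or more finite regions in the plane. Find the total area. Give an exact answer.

Set the curves equal: 6*s**2 + 5*s - 6 = 5*s**2 + 3*s + 2, so s**2 + 2*s - 8 = 0, which factors as (s - 2)*(s + 4) = 0. The curves meet at s = -4, 2.
On [-4, 2], y = 5*s**2 + 3*s + 2 is on top; that piece has area ∫[-4,2] (-(s**2 + 2*s - 8)) ds = 36.

36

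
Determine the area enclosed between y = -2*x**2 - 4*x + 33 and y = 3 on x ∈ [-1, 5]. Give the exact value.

The difference (-2*x**2 - 4*x + 33) - (3) = -2*x**2 - 4*x + 30 changes sign at x = 3 inside [-1, 5], so split the integral there.
∫[-1,3] (-2*x**2 - 4*x + 30) dx = 256/3.
∫[3,5] (-2*x**2 - 4*x + 30) dx = -112/3; the area of that piece is 112/3.
Total area = 256/3 + 112/3 = 368/3.

368/3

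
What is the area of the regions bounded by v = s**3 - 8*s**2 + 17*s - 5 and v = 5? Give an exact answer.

71/6

Set the curves equal: s**3 - 8*s**2 + 17*s - 5 = 5, so s**3 - 8*s**2 + 17*s - 10 = 0, which factors as (s - 5)*(s - 2)*(s - 1) = 0. The curves meet at s = 1, 2, 5.
On [1, 2], v = s**3 - 8*s**2 + 17*s - 5 is on top; that piece has area ∫[1,2] (s**3 - 8*s**2 + 17*s - 10) ds = 7/12.
On [2, 5], v = 5 is on top; that piece has area ∫[2,5] (-(s**3 - 8*s**2 + 17*s - 10)) ds = 45/4.
Total enclosed area = 7/12 + 45/4 = 71/6.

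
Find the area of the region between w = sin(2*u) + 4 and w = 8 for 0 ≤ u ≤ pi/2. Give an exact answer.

-1 + 2*pi

On [0, pi/2], (sin(2*u) + 4) - (8) = sin(2*u) - 4 is ≤ 0 throughout, so the area is a single integral of |sin(2*u) - 4|.
∫[0,pi/2] (sin(2*u) - 4) du = 1 - 2*pi; the area of that piece is -1 + 2*pi.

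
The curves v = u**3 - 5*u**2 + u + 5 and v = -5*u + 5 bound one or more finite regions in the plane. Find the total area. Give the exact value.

Set the curves equal: u**3 - 5*u**2 + u + 5 = -5*u + 5, so u**3 - 5*u**2 + 6*u = 0, which factors as u*(u - 3)*(u - 2) = 0. The curves meet at u = 0, 2, 3.
On [0, 2], v = u**3 - 5*u**2 + u + 5 is on top; that piece has area ∫[0,2] (u**3 - 5*u**2 + 6*u) du = 8/3.
On [2, 3], v = -5*u + 5 is on top; that piece has area ∫[2,3] (-(u**3 - 5*u**2 + 6*u)) du = 5/12.
Total enclosed area = 8/3 + 5/12 = 37/12.

37/12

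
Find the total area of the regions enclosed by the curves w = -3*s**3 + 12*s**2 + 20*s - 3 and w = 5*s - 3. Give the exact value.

Set the curves equal: -3*s**3 + 12*s**2 + 20*s - 3 = 5*s - 3, so -3*s**3 + 12*s**2 + 15*s = 0, which factors as -3*s*(s - 5)*(s + 1) = 0. The curves meet at s = -1, 0, 5.
On [-1, 0], w = 5*s - 3 is on top; that piece has area ∫[-1,0] (-(-3*s**3 + 12*s**2 + 15*s)) ds = 11/4.
On [0, 5], w = -3*s**3 + 12*s**2 + 20*s - 3 is on top; that piece has area ∫[0,5] (-3*s**3 + 12*s**2 + 15*s) ds = 875/4.
Total enclosed area = 11/4 + 875/4 = 443/2.

443/2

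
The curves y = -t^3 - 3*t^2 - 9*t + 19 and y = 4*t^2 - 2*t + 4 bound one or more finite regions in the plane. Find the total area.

Set the curves equal: -t^3 - 3*t^2 - 9*t + 19 = 4*t^2 - 2*t + 4, so -t^3 - 7*t^2 - 7*t + 15 = 0, which factors as -(t - 1)*(t + 3)*(t + 5) = 0. The curves meet at t = -5, -3, 1.
On [-5, -3], y = 4*t^2 - 2*t + 4 is on top; that piece has area ∫[-5,-3] (-(-t^3 - 7*t^2 - 7*t + 15)) dt = 20/3.
On [-3, 1], y = -t^3 - 3*t^2 - 9*t + 19 is on top; that piece has area ∫[-3,1] (-t^3 - 7*t^2 - 7*t + 15) dt = 128/3.
Total enclosed area = 20/3 + 128/3 = 148/3.

148/3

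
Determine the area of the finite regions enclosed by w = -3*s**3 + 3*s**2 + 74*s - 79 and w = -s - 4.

Set the curves equal: -3*s**3 + 3*s**2 + 74*s - 79 = -s - 4, so -3*s**3 + 3*s**2 + 75*s - 75 = 0, which factors as -3*(s - 5)*(s - 1)*(s + 5) = 0. The curves meet at s = -5, 1, 5.
On [-5, 1], w = -s - 4 is on top; that piece has area ∫[-5,1] (-(-3*s**3 + 3*s**2 + 75*s - 75)) ds = 756.
On [1, 5], w = -3*s**3 + 3*s**2 + 74*s - 79 is on top; that piece has area ∫[1,5] (-3*s**3 + 3*s**2 + 75*s - 75) ds = 256.
Total enclosed area = 756 + 256 = 1012.

1012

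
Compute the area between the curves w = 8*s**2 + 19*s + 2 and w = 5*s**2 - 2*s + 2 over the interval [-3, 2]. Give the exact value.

235/2

The difference (8*s**2 + 19*s + 2) - (5*s**2 - 2*s + 2) = 3*s**2 + 21*s changes sign at s = 0 inside [-3, 2], so split the integral there.
∫[-3,0] (3*s**2 + 21*s) ds = -135/2; the area of that piece is 135/2.
∫[0,2] (3*s**2 + 21*s) ds = 50.
Total area = 135/2 + 50 = 235/2.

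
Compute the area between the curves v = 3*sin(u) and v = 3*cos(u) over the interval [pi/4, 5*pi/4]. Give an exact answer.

6*sqrt(2)

On [pi/4, 5*pi/4], (3*sin(u)) - (3*cos(u)) = 3*sin(u) - 3*cos(u) is ≥ 0 throughout, so the area is a single integral of |3*sin(u) - 3*cos(u)|.
∫[pi/4,5*pi/4] (3*sin(u) - 3*cos(u)) du = 6*sqrt(2).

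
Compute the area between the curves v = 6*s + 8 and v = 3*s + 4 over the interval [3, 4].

On [3, 4], (6*s + 8) - (3*s + 4) = 3*s + 4 is ≥ 0 throughout, so the area is a single integral of |3*s + 4|.
∫[3,4] (3*s + 4) ds = 29/2.

29/2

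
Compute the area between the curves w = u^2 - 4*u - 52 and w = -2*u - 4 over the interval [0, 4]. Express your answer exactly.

560/3

On [0, 4], (u^2 - 4*u - 52) - (-2*u - 4) = u^2 - 2*u - 48 is ≤ 0 throughout, so the area is a single integral of |u^2 - 2*u - 48|.
∫[0,4] (u^2 - 2*u - 48) du = -560/3; the area of that piece is 560/3.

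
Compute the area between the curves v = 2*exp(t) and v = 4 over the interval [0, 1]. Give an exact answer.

-10 + 2*exp(1) + 8*log(2)

The difference (2*exp(t)) - (4) = 2*exp(t) - 4 changes sign at t = log(2) inside [0, 1], so split the integral there.
∫[0,log(2)] (2*exp(t) - 4) dt = 2 - log(16); the area of that piece is -2 + log(16).
∫[log(2),1] (2*exp(t) - 4) dt = -8 + 4*log(2) + 2*exp(1).
Total area = (-2 + log(16)) + (-8 + 4*log(2) + 2*exp(1)) = -10 + 2*exp(1) + 8*log(2).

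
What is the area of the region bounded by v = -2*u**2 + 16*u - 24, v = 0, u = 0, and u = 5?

The difference (-2*u**2 + 16*u - 24) - (0) = -2*u**2 + 16*u - 24 changes sign at u = 2 inside [0, 5], so split the integral there.
∫[0,2] (-2*u**2 + 16*u - 24) du = -64/3; the area of that piece is 64/3.
∫[2,5] (-2*u**2 + 16*u - 24) du = 18.
Total area = 64/3 + 18 = 118/3.

118/3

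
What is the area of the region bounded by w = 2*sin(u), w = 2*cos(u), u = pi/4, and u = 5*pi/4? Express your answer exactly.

On [pi/4, 5*pi/4], (2*sin(u)) - (2*cos(u)) = 2*sin(u) - 2*cos(u) is ≥ 0 throughout, so the area is a single integral of |2*sin(u) - 2*cos(u)|.
∫[pi/4,5*pi/4] (2*sin(u) - 2*cos(u)) du = 4*sqrt(2).

4*sqrt(2)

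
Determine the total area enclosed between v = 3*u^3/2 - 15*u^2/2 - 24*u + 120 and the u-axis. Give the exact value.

5137/8

The curve meets the u-axis where 3*u^3/2 - 15*u^2/2 - 24*u + 120 = 0, i.e. 3*(u - 5)*(u - 4)*(u + 4)/2 = 0, at u = -4, 4, 5.
On [-4, 4] the curve lies above the axis; ∫[-4,4] (3*u^3/2 - 15*u^2/2 - 24*u + 120) du = 640, giving area 640.
On [4, 5] the curve lies below the axis; ∫[4,5] (3*u^3/2 - 15*u^2/2 - 24*u + 120) du = -17/8, giving area 17/8.
Total area = 640 + 17/8 = 5137/8.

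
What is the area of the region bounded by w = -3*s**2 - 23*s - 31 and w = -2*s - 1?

Set the curves equal: -3*s**2 - 23*s - 31 = -2*s - 1, so -3*s**2 - 21*s - 30 = 0, which factors as -3*(s + 2)*(s + 5) = 0. The curves meet at s = -5, -2.
On [-5, -2], w = -3*s**2 - 23*s - 31 is on top; that piece has area ∫[-5,-2] (-3*s**2 - 21*s - 30) ds = 27/2.

27/2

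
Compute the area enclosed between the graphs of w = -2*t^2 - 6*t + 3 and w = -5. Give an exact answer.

125/3

Set the curves equal: -2*t^2 - 6*t + 3 = -5, so -2*t^2 - 6*t + 8 = 0, which factors as -2*(t - 1)*(t + 4) = 0. The curves meet at t = -4, 1.
On [-4, 1], w = -2*t^2 - 6*t + 3 is on top; that piece has area ∫[-4,1] (-2*t^2 - 6*t + 8) dt = 125/3.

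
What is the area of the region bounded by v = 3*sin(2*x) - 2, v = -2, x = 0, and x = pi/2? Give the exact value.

On [0, pi/2], (3*sin(2*x) - 2) - (-2) = 3*sin(2*x) is ≥ 0 throughout, so the area is a single integral of |3*sin(2*x)|.
∫[0,pi/2] (3*sin(2*x)) dx = 3.

3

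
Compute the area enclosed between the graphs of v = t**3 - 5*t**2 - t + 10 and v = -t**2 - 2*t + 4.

71/6

Set the curves equal: t**3 - 5*t**2 - t + 10 = -t**2 - 2*t + 4, so t**3 - 4*t**2 + t + 6 = 0, which factors as (t - 3)*(t - 2)*(t + 1) = 0. The curves meet at t = -1, 2, 3.
On [-1, 2], v = t**3 - 5*t**2 - t + 10 is on top; that piece has area ∫[-1,2] (t**3 - 4*t**2 + t + 6) dt = 45/4.
On [2, 3], v = -t**2 - 2*t + 4 is on top; that piece has area ∫[2,3] (-(t**3 - 4*t**2 + t + 6)) dt = 7/12.
Total enclosed area = 45/4 + 7/12 = 71/6.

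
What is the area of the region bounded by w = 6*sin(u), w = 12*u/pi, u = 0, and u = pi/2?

On [0, pi/2], (6*sin(u)) - (12*u/pi) = -12*u/pi + 6*sin(u) is ≥ 0 throughout, so the area is a single integral of |-12*u/pi + 6*sin(u)|.
∫[0,pi/2] (-12*u/pi + 6*sin(u)) du = 6 - 3*pi/2.

6 - 3*pi/2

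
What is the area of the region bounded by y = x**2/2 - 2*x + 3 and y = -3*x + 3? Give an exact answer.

Set the curves equal: x**2/2 - 2*x + 3 = -3*x + 3, so x**2/2 + x = 0, which factors as x*(x + 2)/2 = 0. The curves meet at x = -2, 0.
On [-2, 0], y = -3*x + 3 is on top; that piece has area ∫[-2,0] (-(x**2/2 + x)) dx = 2/3.

2/3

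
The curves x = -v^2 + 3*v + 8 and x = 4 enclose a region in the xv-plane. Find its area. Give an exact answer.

125/6

Both boundary curves give x as a function of v, so integrate with respect to v. Setting them equal: -v^2 + 3*v + 4 = 0, i.e. -(v - 4)*(v + 1) = 0, so they meet at v = -1, 4.
For v in [-1, 4], x = -v^2 + 3*v + 8 is on the right; area = ∫[-1,4] (-v^2 + 3*v + 4) dv = 125/6.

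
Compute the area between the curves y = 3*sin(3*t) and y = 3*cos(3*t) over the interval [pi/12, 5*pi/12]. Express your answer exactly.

2*sqrt(2)

On [pi/12, 5*pi/12], (3*sin(3*t)) - (3*cos(3*t)) = 3*sin(3*t) - 3*cos(3*t) is ≥ 0 throughout, so the area is a single integral of |3*sin(3*t) - 3*cos(3*t)|.
∫[pi/12,5*pi/12] (3*sin(3*t) - 3*cos(3*t)) dt = 2*sqrt(2).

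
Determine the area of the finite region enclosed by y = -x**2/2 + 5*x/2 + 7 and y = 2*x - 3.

Set the curves equal: -x**2/2 + 5*x/2 + 7 = 2*x - 3, so -x**2/2 + x/2 + 10 = 0, which factors as -(x - 5)*(x + 4)/2 = 0. The curves meet at x = -4, 5.
On [-4, 5], y = -x**2/2 + 5*x/2 + 7 is on top; that piece has area ∫[-4,5] (-x**2/2 + x/2 + 10) dx = 243/4.

243/4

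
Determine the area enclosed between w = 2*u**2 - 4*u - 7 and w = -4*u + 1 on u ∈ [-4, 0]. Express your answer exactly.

32

The difference (2*u**2 - 4*u - 7) - (-4*u + 1) = 2*u**2 - 8 changes sign at u = -2 inside [-4, 0], so split the integral there.
∫[-4,-2] (2*u**2 - 8) du = 64/3.
∫[-2,0] (2*u**2 - 8) du = -32/3; the area of that piece is 32/3.
Total area = 64/3 + 32/3 = 32.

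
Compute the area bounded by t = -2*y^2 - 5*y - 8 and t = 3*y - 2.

Both boundary curves give t as a function of y, so integrate with respect to y. Setting them equal: -2*y^2 - 8*y - 6 = 0, i.e. -2*(y + 1)*(y + 3) = 0, so they meet at y = -3, -1.
For y in [-3, -1], t = -2*y^2 - 5*y - 8 is on the right; area = ∫[-3,-1] (-2*y^2 - 8*y - 6) dy = 8/3.

8/3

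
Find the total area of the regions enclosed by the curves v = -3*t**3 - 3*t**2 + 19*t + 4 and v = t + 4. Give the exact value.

253/4

Set the curves equal: -3*t**3 - 3*t**2 + 19*t + 4 = t + 4, so -3*t**3 - 3*t**2 + 18*t = 0, which factors as -3*t*(t - 2)*(t + 3) = 0. The curves meet at t = -3, 0, 2.
On [-3, 0], v = t + 4 is on top; that piece has area ∫[-3,0] (-(-3*t**3 - 3*t**2 + 18*t)) dt = 189/4.
On [0, 2], v = -3*t**3 - 3*t**2 + 19*t + 4 is on top; that piece has area ∫[0,2] (-3*t**3 - 3*t**2 + 18*t) dt = 16.
Total enclosed area = 189/4 + 16 = 253/4.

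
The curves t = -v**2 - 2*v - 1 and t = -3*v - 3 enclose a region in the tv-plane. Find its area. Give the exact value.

9/2

Both boundary curves give t as a function of v, so integrate with respect to v. Setting them equal: -v**2 + v + 2 = 0, i.e. -(v - 2)*(v + 1) = 0, so they meet at v = -1, 2.
For v in [-1, 2], t = -v**2 - 2*v - 1 is on the right; area = ∫[-1,2] (-v**2 + v + 2) dv = 9/2.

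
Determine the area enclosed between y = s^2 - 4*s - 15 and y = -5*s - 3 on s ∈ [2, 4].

The difference (s^2 - 4*s - 15) - (-5*s - 3) = s^2 + s - 12 changes sign at s = 3 inside [2, 4], so split the integral there.
∫[2,3] (s^2 + s - 12) ds = -19/6; the area of that piece is 19/6.
∫[3,4] (s^2 + s - 12) ds = 23/6.
Total area = 19/6 + 23/6 = 7.

7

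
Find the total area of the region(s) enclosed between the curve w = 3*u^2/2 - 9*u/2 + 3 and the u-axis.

1/4

The curve meets the u-axis where 3*u^2/2 - 9*u/2 + 3 = 0, i.e. 3*(u - 2)*(u - 1)/2 = 0, at u = 1, 2.
On [1, 2] the curve lies below the axis; ∫[1,2] (3*u^2/2 - 9*u/2 + 3) du = -1/4, giving area 1/4.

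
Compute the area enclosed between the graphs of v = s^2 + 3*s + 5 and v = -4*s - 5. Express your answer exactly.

9/2

Set the curves equal: s^2 + 3*s + 5 = -4*s - 5, so s^2 + 7*s + 10 = 0, which factors as (s + 2)*(s + 5) = 0. The curves meet at s = -5, -2.
On [-5, -2], v = -4*s - 5 is on top; that piece has area ∫[-5,-2] (-(s^2 + 7*s + 10)) ds = 9/2.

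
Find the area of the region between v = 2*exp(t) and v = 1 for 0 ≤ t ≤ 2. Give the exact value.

On [0, 2], (2*exp(t)) - (1) = 2*exp(t) - 1 is ≥ 0 throughout, so the area is a single integral of |2*exp(t) - 1|.
∫[0,2] (2*exp(t) - 1) dt = -4 + 2*exp(2).

-4 + 2*exp(2)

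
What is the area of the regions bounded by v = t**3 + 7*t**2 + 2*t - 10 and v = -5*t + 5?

148/3

Set the curves equal: t**3 + 7*t**2 + 2*t - 10 = -5*t + 5, so t**3 + 7*t**2 + 7*t - 15 = 0, which factors as (t - 1)*(t + 3)*(t + 5) = 0. The curves meet at t = -5, -3, 1.
On [-5, -3], v = t**3 + 7*t**2 + 2*t - 10 is on top; that piece has area ∫[-5,-3] (t**3 + 7*t**2 + 7*t - 15) dt = 20/3.
On [-3, 1], v = -5*t + 5 is on top; that piece has area ∫[-3,1] (-(t**3 + 7*t**2 + 7*t - 15)) dt = 128/3.
Total enclosed area = 20/3 + 128/3 = 148/3.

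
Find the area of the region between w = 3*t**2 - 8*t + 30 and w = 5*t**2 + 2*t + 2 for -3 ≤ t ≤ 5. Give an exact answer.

722/3

The difference (3*t**2 - 8*t + 30) - (5*t**2 + 2*t + 2) = -2*t**2 - 10*t + 28 changes sign at t = 2 inside [-3, 5], so split the integral there.
∫[-3,2] (-2*t**2 - 10*t + 28) dt = 425/3.
∫[2,5] (-2*t**2 - 10*t + 28) dt = -99; the area of that piece is 99.
Total area = 425/3 + 99 = 722/3.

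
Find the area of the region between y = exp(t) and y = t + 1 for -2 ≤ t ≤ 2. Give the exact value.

On [-2, 2], (exp(t)) - (t + 1) = -t + exp(t) - 1 is ≥ 0 throughout, so the area is a single integral of |-t + exp(t) - 1|.
∫[-2,2] (-t + exp(t) - 1) dt = -4 - exp(-2) + exp(2).

-4 - exp(-2) + exp(2)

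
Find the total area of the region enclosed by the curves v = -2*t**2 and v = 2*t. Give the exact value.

1/3

Set the curves equal: -2*t**2 = 2*t, so -2*t**2 - 2*t = 0, which factors as -2*t*(t + 1) = 0. The curves meet at t = -1, 0.
On [-1, 0], v = -2*t**2 is on top; that piece has area ∫[-1,0] (-2*t**2 - 2*t) dt = 1/3.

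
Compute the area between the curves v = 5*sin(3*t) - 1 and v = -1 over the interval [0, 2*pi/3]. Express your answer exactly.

20/3

The difference (5*sin(3*t) - 1) - (-1) = 5*sin(3*t) changes sign at t = pi/3 inside [0, 2*pi/3], so split the integral there.
∫[0,pi/3] (5*sin(3*t)) dt = 10/3.
∫[pi/3,2*pi/3] (5*sin(3*t)) dt = -10/3; the area of that piece is 10/3.
Total area = 10/3 + 10/3 = 20/3.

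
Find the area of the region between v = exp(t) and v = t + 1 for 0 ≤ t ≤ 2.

-5 + exp(2)

On [0, 2], (exp(t)) - (t + 1) = -t + exp(t) - 1 is ≥ 0 throughout, so the area is a single integral of |-t + exp(t) - 1|.
∫[0,2] (-t + exp(t) - 1) dt = -5 + exp(2).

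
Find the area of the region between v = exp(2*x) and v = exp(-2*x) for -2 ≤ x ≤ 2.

-2 + exp(-4) + exp(4)

The difference (exp(2*x)) - (exp(-2*x)) = exp(2*x) - exp(-2*x) changes sign at x = 0 inside [-2, 2], so split the integral there.
∫[-2,0] (exp(2*x) - exp(-2*x)) dx = -exp(4)/2 - exp(-4)/2 + 1; the area of that piece is -1 + exp(-4)/2 + exp(4)/2.
∫[0,2] (exp(2*x) - exp(-2*x)) dx = -1 + exp(-4)/2 + exp(4)/2.
Total area = (-1 + exp(-4)/2 + exp(4)/2) + (-1 + exp(-4)/2 + exp(4)/2) = -2 + exp(-4) + exp(4).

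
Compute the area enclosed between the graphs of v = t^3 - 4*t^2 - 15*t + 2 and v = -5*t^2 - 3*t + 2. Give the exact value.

Set the curves equal: t^3 - 4*t^2 - 15*t + 2 = -5*t^2 - 3*t + 2, so t^3 + t^2 - 12*t = 0, which factors as t*(t - 3)*(t + 4) = 0. The curves meet at t = -4, 0, 3.
On [-4, 0], v = t^3 - 4*t^2 - 15*t + 2 is on top; that piece has area ∫[-4,0] (t^3 + t^2 - 12*t) dt = 160/3.
On [0, 3], v = -5*t^2 - 3*t + 2 is on top; that piece has area ∫[0,3] (-(t^3 + t^2 - 12*t)) dt = 99/4.
Total enclosed area = 160/3 + 99/4 = 937/12.

937/12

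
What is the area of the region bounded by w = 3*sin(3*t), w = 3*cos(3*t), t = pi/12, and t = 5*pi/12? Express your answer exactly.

On [pi/12, 5*pi/12], (3*sin(3*t)) - (3*cos(3*t)) = 3*sin(3*t) - 3*cos(3*t) is ≥ 0 throughout, so the area is a single integral of |3*sin(3*t) - 3*cos(3*t)|.
∫[pi/12,5*pi/12] (3*sin(3*t) - 3*cos(3*t)) dt = 2*sqrt(2).

2*sqrt(2)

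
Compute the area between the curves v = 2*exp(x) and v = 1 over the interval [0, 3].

On [0, 3], (2*exp(x)) - (1) = 2*exp(x) - 1 is ≥ 0 throughout, so the area is a single integral of |2*exp(x) - 1|.
∫[0,3] (2*exp(x) - 1) dx = -5 + 2*exp(3).

-5 + 2*exp(3)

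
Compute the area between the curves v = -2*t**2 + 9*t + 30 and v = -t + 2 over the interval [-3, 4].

The difference (-2*t**2 + 9*t + 30) - (-t + 2) = -2*t**2 + 10*t + 28 changes sign at t = -2 inside [-3, 4], so split the integral there.
∫[-3,-2] (-2*t**2 + 10*t + 28) dt = -29/3; the area of that piece is 29/3.
∫[-2,4] (-2*t**2 + 10*t + 28) dt = 180.
Total area = 29/3 + 180 = 569/3.

569/3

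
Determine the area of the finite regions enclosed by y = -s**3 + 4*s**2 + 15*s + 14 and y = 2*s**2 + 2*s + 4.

Set the curves equal: -s**3 + 4*s**2 + 15*s + 14 = 2*s**2 + 2*s + 4, so -s**3 + 2*s**2 + 13*s + 10 = 0, which factors as -(s - 5)*(s + 1)*(s + 2) = 0. The curves meet at s = -2, -1, 5.
On [-2, -1], y = 2*s**2 + 2*s + 4 is on top; that piece has area ∫[-2,-1] (-(-s**3 + 2*s**2 + 13*s + 10)) ds = 13/12.
On [-1, 5], y = -s**3 + 4*s**2 + 15*s + 14 is on top; that piece has area ∫[-1,5] (-s**3 + 2*s**2 + 13*s + 10) ds = 144.
Total enclosed area = 13/12 + 144 = 1741/12.

1741/12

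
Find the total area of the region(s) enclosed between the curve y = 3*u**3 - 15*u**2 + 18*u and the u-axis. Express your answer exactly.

37/4

The curve meets the u-axis where 3*u**3 - 15*u**2 + 18*u = 0, i.e. 3*u*(u - 3)*(u - 2) = 0, at u = 0, 2, 3.
On [0, 2] the curve lies above the axis; ∫[0,2] (3*u**3 - 15*u**2 + 18*u) du = 8, giving area 8.
On [2, 3] the curve lies below the axis; ∫[2,3] (3*u**3 - 15*u**2 + 18*u) du = -5/4, giving area 5/4.
Total area = 8 + 5/4 = 37/4.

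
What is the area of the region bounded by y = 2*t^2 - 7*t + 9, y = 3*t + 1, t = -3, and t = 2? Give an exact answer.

93

The difference (2*t^2 - 7*t + 9) - (3*t + 1) = 2*t^2 - 10*t + 8 changes sign at t = 1 inside [-3, 2], so split the integral there.
∫[-3,1] (2*t^2 - 10*t + 8) dt = 272/3.
∫[1,2] (2*t^2 - 10*t + 8) dt = -7/3; the area of that piece is 7/3.
Total area = 272/3 + 7/3 = 93.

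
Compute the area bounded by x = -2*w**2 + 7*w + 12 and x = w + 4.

125/3

Both boundary curves give x as a function of w, so integrate with respect to w. Setting them equal: -2*w**2 + 6*w + 8 = 0, i.e. -2*(w - 4)*(w + 1) = 0, so they meet at w = -1, 4.
For w in [-1, 4], x = -2*w**2 + 7*w + 12 is on the right; area = ∫[-1,4] (-2*w**2 + 6*w + 8) dw = 125/3.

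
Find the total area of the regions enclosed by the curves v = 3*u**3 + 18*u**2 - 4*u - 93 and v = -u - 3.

1221/4

Set the curves equal: 3*u**3 + 18*u**2 - 4*u - 93 = -u - 3, so 3*u**3 + 18*u**2 - 3*u - 90 = 0, which factors as 3*(u - 2)*(u + 3)*(u + 5) = 0. The curves meet at u = -5, -3, 2.
On [-5, -3], v = 3*u**3 + 18*u**2 - 4*u - 93 is on top; that piece has area ∫[-5,-3] (3*u**3 + 18*u**2 - 3*u - 90) du = 24.
On [-3, 2], v = -u - 3 is on top; that piece has area ∫[-3,2] (-(3*u**3 + 18*u**2 - 3*u - 90)) du = 1125/4.
Total enclosed area = 24 + 1125/4 = 1221/4.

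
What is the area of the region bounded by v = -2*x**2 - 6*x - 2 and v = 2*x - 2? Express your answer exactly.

Set the curves equal: -2*x**2 - 6*x - 2 = 2*x - 2, so -2*x**2 - 8*x = 0, which factors as -2*x*(x + 4) = 0. The curves meet at x = -4, 0.
On [-4, 0], v = -2*x**2 - 6*x - 2 is on top; that piece has area ∫[-4,0] (-2*x**2 - 8*x) dx = 64/3.

64/3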